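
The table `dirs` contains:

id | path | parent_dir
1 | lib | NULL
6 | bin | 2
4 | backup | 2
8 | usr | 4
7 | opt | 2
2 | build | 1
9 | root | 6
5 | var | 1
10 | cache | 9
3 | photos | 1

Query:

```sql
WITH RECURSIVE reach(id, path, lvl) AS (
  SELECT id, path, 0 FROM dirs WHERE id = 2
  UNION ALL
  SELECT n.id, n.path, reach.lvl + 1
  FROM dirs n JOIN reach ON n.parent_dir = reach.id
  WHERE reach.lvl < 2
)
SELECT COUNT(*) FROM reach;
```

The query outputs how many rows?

Base: id=2 (build) at lvl 0.
Iteration 1: rows with parent_dir in {2} -> backup (id 4, lvl 1), bin (id 6, lvl 1), opt (id 7, lvl 1).
Iteration 2: rows with parent_dir in {4,6,7} -> usr (id 8, lvl 2), root (id 9, lvl 2).
Iteration 3: lvl < 2 fails for all current rows; recursion stops.
Total rows emitted: 6.

6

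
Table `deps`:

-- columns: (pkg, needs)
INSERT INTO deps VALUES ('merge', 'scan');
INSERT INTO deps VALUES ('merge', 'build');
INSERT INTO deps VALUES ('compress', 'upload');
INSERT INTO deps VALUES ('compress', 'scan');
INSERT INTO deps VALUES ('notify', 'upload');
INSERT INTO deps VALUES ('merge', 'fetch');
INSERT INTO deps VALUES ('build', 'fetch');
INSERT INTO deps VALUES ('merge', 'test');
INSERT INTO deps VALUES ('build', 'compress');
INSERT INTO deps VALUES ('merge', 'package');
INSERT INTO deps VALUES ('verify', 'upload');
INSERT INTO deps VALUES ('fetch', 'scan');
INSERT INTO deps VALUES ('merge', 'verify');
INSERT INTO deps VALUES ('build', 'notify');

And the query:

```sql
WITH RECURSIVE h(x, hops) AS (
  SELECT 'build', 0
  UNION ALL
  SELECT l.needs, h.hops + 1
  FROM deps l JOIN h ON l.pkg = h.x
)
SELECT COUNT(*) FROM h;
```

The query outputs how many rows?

8

Base: (build, hops=0).
Iteration 1: edges from {build} -> (compress, hops=1), (fetch, hops=1), (notify, hops=1).
Iteration 2: edges from {compress,fetch,notify} -> (scan, hops=2) x2, (upload, hops=2) x2. [UNION ALL keeps all 4 new rows, including repeats]
Iteration 3: no outgoing edges from {scan,upload}; recursion stops.
Total rows emitted: 8.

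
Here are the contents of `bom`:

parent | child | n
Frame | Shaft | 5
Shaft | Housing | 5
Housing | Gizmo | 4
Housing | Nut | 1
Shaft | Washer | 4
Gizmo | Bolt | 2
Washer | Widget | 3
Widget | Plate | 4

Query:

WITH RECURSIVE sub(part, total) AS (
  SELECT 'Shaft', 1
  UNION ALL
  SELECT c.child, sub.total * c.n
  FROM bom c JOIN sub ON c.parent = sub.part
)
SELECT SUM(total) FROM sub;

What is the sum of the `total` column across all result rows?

Base: (Shaft, total=1).
Iteration 1: components of {Shaft} -> Housing = 1*5 = 5, Washer = 1*4 = 4.
Iteration 2: components of {Housing,Washer} -> Gizmo = 5*4 = 20, Nut = 5*1 = 5, Widget = 4*3 = 12.
Iteration 3: components of {Gizmo,Nut,Widget} -> Bolt = 20*2 = 40, Plate = 12*4 = 48.
Iteration 4: no further components; recursion stops.
SUM(total) = 1 + 5 + 4 + 20 + 5 + 12 + 40 + 48 = 135.

135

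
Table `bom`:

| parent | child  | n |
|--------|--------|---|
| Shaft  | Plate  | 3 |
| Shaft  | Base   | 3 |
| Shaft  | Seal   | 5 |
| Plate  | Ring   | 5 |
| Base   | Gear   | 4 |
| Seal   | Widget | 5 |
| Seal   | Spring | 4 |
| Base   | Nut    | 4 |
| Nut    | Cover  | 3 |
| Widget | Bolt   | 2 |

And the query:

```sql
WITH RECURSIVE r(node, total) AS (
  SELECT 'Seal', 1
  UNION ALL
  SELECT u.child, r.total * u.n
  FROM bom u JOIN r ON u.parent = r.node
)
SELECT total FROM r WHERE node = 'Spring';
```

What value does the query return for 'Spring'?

Base: (Seal, total=1).
Iteration 1: components of {Seal} -> Spring = 1*4 = 4, Widget = 1*5 = 5.
Iteration 2: components of {Spring,Widget} -> Bolt = 5*2 = 10.
Iteration 3: no further components; recursion stops.

4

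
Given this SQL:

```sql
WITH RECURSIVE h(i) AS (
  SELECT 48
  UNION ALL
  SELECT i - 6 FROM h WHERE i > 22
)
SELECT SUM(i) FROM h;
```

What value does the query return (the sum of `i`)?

198

Base: i=48.
Iteration 1: 48 > 22 holds -> i = 48 - 6 = 42.
Iteration 2: 42 > 22 holds -> i = 42 - 6 = 36.
Iteration 3: 36 > 22 holds -> i = 36 - 6 = 30.
Iteration 4: 30 > 22 holds -> i = 30 - 6 = 24.
Iteration 5: 24 > 22 holds -> i = 24 - 6 = 18.
Iteration 6: 18 > 22 fails; recursion stops.
SUM(i) = 48 + 42 + 36 + 30 + 24 + 18 = 198.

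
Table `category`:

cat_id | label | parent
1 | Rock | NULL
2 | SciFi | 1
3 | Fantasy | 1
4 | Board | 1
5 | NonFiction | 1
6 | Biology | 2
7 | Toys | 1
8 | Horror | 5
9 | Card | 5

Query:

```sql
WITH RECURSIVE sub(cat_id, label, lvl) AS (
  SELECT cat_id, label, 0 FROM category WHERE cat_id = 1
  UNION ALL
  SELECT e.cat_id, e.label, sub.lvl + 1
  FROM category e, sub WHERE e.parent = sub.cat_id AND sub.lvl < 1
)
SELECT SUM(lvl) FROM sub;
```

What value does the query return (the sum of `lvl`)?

5

Base: cat_id=1 (Rock) at lvl 0.
Iteration 1: rows with parent in {1} -> SciFi (id 2, lvl 1), Fantasy (id 3, lvl 1), Board (id 4, lvl 1), NonFiction (id 5, lvl 1), Toys (id 7, lvl 1).
Iteration 2: lvl < 1 fails for all current rows; recursion stops.
SUM(lvl) = 0 + 1 + 1 + 1 + 1 + 1 = 5.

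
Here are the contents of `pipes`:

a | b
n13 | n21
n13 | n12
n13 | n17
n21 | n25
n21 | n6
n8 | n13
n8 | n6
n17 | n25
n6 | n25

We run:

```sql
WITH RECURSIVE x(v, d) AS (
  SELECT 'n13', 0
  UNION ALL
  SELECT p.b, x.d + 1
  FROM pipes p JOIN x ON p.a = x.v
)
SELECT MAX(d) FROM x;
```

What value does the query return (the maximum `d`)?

Base: (n13, d=0).
Iteration 1: edges from {n13} -> (n12, d=1), (n17, d=1), (n21, d=1).
Iteration 2: edges from {n12,n17,n21} -> (n25, d=2) x2, (n6, d=2). [UNION ALL keeps all 3 new rows, including repeats]
Iteration 3: edges from {n25,n6} -> (n25, d=3).
Iteration 4: no outgoing edges from {n25}; recursion stops.
d values: 0, 1, 1, 1, 2, 2, 2, 3; the maximum is 3.

3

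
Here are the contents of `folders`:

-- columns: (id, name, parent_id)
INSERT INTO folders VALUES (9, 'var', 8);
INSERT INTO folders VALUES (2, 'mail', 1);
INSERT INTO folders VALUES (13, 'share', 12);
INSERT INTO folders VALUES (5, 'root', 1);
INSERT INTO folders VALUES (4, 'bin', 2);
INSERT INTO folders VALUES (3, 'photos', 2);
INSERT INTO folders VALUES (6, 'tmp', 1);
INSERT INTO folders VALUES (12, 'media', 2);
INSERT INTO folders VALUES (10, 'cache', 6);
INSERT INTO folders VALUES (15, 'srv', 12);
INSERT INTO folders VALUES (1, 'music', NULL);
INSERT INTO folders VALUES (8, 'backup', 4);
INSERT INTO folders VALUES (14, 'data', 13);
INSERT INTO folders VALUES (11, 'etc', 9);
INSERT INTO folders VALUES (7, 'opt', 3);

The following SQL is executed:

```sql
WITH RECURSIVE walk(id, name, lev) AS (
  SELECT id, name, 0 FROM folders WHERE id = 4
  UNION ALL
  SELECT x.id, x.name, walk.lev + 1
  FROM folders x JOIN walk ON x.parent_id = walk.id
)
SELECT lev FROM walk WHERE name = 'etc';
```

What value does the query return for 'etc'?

3

Base: id=4 (bin) at lev 0.
Iteration 1: rows with parent_id in {4} -> backup (id 8, lev 1).
Iteration 2: rows with parent_id in {8} -> var (id 9, lev 2).
Iteration 3: rows with parent_id in {9} -> etc (id 11, lev 3).
Iteration 4: no rows with parent_id in {11}; recursion stops.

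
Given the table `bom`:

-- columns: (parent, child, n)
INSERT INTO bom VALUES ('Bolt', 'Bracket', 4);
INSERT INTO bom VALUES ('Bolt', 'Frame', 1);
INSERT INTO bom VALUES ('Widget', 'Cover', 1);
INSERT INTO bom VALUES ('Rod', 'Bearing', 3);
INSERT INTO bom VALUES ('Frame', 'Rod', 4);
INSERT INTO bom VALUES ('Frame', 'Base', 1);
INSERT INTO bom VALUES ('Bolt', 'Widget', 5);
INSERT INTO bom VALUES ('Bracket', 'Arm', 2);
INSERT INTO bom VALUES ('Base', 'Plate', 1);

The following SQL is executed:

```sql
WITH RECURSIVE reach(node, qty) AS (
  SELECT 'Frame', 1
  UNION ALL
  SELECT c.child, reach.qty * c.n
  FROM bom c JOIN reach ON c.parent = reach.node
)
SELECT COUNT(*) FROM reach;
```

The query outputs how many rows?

Base: (Frame, qty=1).
Iteration 1: components of {Frame} -> Base = 1*1 = 1, Rod = 1*4 = 4.
Iteration 2: components of {Base,Rod} -> Bearing = 4*3 = 12, Plate = 1*1 = 1.
Iteration 3: no further components; recursion stops.
Total rows emitted: 5.

5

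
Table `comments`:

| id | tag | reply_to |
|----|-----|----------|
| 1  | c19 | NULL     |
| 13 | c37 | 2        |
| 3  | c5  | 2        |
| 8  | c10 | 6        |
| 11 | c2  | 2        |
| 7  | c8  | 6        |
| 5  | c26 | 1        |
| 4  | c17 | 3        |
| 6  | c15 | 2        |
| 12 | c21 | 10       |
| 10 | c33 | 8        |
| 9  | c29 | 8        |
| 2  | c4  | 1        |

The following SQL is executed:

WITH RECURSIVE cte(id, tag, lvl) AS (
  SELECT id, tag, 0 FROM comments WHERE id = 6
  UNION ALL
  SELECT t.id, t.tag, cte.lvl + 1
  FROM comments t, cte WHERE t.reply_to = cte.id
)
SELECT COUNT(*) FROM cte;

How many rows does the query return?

6

Base: id=6 (c15) at lvl 0.
Iteration 1: rows with reply_to in {6} -> c8 (id 7, lvl 1), c10 (id 8, lvl 1).
Iteration 2: rows with reply_to in {7,8} -> c29 (id 9, lvl 2), c33 (id 10, lvl 2).
Iteration 3: rows with reply_to in {9,10} -> c21 (id 12, lvl 3).
Iteration 4: no rows with reply_to in {12}; recursion stops.
Total rows emitted: 6.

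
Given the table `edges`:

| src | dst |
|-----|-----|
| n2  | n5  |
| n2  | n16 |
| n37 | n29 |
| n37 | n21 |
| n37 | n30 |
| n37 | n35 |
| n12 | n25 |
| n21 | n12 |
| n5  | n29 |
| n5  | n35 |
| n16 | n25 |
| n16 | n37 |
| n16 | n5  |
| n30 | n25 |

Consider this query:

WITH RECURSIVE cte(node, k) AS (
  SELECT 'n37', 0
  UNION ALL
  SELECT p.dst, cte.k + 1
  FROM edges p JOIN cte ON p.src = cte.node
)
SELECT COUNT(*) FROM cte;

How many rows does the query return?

Base: (n37, k=0).
Iteration 1: edges from {n37} -> (n21, k=1), (n29, k=1), (n30, k=1), (n35, k=1).
Iteration 2: edges from {n21,n29,n30,n35} -> (n12, k=2), (n25, k=2).
Iteration 3: edges from {n12,n25} -> (n25, k=3).
Iteration 4: no outgoing edges from {n25}; recursion stops.
Total rows emitted: 8.

8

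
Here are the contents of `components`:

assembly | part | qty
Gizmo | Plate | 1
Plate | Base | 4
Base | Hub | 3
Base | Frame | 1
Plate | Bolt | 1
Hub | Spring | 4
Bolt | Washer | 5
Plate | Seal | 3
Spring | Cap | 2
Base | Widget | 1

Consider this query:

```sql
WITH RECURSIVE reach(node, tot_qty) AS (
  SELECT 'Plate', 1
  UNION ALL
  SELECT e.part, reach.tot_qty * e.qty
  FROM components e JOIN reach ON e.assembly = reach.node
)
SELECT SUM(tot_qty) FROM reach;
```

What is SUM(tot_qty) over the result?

Base: (Plate, tot_qty=1).
Iteration 1: components of {Plate} -> Base = 1*4 = 4, Bolt = 1*1 = 1, Seal = 1*3 = 3.
Iteration 2: components of {Base,Bolt,Seal} -> Frame = 4*1 = 4, Hub = 4*3 = 12, Washer = 1*5 = 5, Widget = 4*1 = 4.
Iteration 3: components of {Frame,Hub,Washer,Widget} -> Spring = 12*4 = 48.
Iteration 4: components of {Spring} -> Cap = 48*2 = 96.
Iteration 5: no further components; recursion stops.
SUM(tot_qty) = 1 + 4 + 1 + 3 + 12 + 4 + 4 + 5 + 48 + 96 = 178.

178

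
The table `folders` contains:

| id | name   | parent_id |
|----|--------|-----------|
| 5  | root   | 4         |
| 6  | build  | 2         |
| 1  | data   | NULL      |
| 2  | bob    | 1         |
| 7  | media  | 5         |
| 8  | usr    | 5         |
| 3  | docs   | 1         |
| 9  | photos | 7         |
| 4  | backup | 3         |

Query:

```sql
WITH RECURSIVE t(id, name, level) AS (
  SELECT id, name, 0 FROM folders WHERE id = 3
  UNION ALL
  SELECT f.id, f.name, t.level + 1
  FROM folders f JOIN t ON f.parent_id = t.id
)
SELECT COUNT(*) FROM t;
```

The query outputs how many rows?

Base: id=3 (docs) at level 0.
Iteration 1: rows with parent_id in {3} -> backup (id 4, level 1).
Iteration 2: rows with parent_id in {4} -> root (id 5, level 2).
Iteration 3: rows with parent_id in {5} -> media (id 7, level 3), usr (id 8, level 3).
Iteration 4: rows with parent_id in {7,8} -> photos (id 9, level 4).
Iteration 5: no rows with parent_id in {9}; recursion stops.
Total rows emitted: 6.

6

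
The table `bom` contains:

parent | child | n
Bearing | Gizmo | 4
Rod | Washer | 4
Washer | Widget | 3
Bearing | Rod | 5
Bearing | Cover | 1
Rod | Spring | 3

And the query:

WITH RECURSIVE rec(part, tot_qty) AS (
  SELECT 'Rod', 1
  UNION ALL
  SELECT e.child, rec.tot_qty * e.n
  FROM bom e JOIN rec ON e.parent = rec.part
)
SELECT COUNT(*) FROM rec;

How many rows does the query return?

Base: (Rod, tot_qty=1).
Iteration 1: components of {Rod} -> Spring = 1*3 = 3, Washer = 1*4 = 4.
Iteration 2: components of {Spring,Washer} -> Widget = 4*3 = 12.
Iteration 3: no further components; recursion stops.
Total rows emitted: 4.

4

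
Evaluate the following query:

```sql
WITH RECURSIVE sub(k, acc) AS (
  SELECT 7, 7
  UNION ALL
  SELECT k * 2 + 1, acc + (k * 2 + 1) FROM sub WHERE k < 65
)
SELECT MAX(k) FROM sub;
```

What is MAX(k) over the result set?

127

Base: k=7, acc=7.
Iteration 1: 7 < 65 holds -> k = 7 * 2 + 1 = 15, acc = 7 + 15 = 22.
Iteration 2: 15 < 65 holds -> k = 15 * 2 + 1 = 31, acc = 22 + 31 = 53.
Iteration 3: 31 < 65 holds -> k = 31 * 2 + 1 = 63, acc = 53 + 63 = 116.
Iteration 4: 63 < 65 holds -> k = 63 * 2 + 1 = 127, acc = 116 + 127 = 243.
Iteration 5: 127 < 65 fails; recursion stops.
k values: 7, 15, 31, 63, 127; the maximum is 127.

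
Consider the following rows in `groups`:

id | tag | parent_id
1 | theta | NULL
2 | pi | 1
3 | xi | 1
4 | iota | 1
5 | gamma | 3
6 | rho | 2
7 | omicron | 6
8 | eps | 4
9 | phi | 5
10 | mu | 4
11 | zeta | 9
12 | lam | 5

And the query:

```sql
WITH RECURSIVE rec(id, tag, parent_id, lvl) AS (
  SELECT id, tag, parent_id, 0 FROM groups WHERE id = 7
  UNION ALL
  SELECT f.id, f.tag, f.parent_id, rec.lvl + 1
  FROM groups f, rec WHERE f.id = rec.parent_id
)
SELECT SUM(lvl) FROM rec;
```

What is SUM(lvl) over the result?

Base: id=7 (omicron), parent_id=6, lvl 0.
Iteration 1: join on id=6 -> rho (id 6, parent_id=2, lvl 1).
Iteration 2: join on id=2 -> pi (id 2, parent_id=1, lvl 2).
Iteration 3: join on id=1 -> theta (id 1, parent_id=NULL, lvl 3).
Iteration 4: parent_id is NULL; no match; recursion stops.
SUM(lvl) = 0 + 1 + 2 + 3 = 6.

6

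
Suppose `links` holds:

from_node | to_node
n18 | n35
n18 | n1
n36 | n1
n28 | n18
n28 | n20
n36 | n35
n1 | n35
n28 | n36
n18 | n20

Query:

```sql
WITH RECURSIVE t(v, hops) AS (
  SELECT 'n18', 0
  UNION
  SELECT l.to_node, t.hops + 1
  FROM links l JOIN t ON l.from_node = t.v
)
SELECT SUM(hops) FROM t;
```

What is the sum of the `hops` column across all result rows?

5

Base: (n18, hops=0).
Iteration 1: edges from {n18} -> (n1, hops=1), (n20, hops=1), (n35, hops=1).
Iteration 2: edges from {n1,n20,n35} -> (n35, hops=2).
Iteration 3: no outgoing edges from {n35}; recursion stops.
SUM(hops) = 0 + 1 + 1 + 1 + 2 = 5.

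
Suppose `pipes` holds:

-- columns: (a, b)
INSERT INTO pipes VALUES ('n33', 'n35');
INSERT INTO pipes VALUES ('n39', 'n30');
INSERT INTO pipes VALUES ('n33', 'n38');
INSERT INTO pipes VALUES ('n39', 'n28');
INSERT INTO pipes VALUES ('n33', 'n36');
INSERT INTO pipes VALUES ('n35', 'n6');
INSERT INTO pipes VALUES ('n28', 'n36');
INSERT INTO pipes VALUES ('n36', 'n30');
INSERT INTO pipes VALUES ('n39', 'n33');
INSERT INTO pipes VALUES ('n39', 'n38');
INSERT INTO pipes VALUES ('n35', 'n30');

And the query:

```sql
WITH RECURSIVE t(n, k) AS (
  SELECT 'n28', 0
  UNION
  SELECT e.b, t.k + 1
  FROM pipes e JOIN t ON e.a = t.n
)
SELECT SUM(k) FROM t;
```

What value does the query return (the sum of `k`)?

Base: (n28, k=0).
Iteration 1: edges from {n28} -> (n36, k=1).
Iteration 2: edges from {n36} -> (n30, k=2).
Iteration 3: no outgoing edges from {n30}; recursion stops.
SUM(k) = 0 + 1 + 2 = 3.

3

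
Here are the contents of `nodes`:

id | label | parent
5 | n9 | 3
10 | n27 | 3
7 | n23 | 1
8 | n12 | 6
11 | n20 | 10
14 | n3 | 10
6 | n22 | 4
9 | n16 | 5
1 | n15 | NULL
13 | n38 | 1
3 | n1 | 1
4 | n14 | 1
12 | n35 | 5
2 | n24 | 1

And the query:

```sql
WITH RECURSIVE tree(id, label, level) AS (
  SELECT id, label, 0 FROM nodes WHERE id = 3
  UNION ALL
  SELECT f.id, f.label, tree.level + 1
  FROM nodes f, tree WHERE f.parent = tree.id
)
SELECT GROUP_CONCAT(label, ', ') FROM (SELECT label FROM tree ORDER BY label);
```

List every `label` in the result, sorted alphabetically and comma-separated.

n1, n16, n20, n27, n3, n35, n9

Base: id=3 (n1) at level 0.
Iteration 1: rows with parent in {3} -> n9 (id 5, level 1), n27 (id 10, level 1).
Iteration 2: rows with parent in {5,10} -> n16 (id 9, level 2), n20 (id 11, level 2), n35 (id 12, level 2), n3 (id 14, level 2).
Iteration 3: no rows with parent in {9,11,12,14}; recursion stops.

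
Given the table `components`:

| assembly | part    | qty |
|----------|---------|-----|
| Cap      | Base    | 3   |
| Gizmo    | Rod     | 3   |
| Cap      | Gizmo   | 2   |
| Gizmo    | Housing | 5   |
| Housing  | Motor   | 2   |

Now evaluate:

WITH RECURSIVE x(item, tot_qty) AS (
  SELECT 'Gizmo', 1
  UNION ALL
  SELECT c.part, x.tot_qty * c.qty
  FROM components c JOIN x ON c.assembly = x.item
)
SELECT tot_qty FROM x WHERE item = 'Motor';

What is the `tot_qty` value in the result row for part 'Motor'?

10

Base: (Gizmo, tot_qty=1).
Iteration 1: components of {Gizmo} -> Housing = 1*5 = 5, Rod = 1*3 = 3.
Iteration 2: components of {Housing,Rod} -> Motor = 5*2 = 10.
Iteration 3: no further components; recursion stops.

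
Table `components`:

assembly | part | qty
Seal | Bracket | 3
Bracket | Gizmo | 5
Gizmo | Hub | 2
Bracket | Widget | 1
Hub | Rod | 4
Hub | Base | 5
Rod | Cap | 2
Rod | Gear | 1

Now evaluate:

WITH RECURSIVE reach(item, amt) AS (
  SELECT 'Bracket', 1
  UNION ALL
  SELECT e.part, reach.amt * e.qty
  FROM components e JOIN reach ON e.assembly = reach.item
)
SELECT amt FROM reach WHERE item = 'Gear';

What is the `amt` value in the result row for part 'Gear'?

Base: (Bracket, amt=1).
Iteration 1: components of {Bracket} -> Gizmo = 1*5 = 5, Widget = 1*1 = 1.
Iteration 2: components of {Gizmo,Widget} -> Hub = 5*2 = 10.
Iteration 3: components of {Hub} -> Base = 10*5 = 50, Rod = 10*4 = 40.
Iteration 4: components of {Base,Rod} -> Cap = 40*2 = 80, Gear = 40*1 = 40.
Iteration 5: no further components; recursion stops.

40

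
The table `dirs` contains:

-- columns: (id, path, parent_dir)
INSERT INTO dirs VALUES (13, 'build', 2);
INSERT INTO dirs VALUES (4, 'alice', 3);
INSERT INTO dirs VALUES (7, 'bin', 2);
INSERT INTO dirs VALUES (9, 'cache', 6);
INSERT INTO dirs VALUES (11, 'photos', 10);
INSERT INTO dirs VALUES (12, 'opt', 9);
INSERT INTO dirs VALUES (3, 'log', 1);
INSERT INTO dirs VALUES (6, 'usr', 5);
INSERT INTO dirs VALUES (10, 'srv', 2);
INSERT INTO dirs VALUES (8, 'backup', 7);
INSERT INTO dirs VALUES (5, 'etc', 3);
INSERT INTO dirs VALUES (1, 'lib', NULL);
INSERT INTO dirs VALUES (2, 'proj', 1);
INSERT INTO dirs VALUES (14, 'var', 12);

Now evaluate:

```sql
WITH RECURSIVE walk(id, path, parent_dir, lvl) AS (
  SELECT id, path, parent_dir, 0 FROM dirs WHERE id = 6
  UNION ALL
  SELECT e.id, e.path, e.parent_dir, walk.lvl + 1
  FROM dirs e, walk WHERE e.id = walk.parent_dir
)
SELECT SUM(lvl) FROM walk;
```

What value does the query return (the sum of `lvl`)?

6

Base: id=6 (usr), parent_dir=5, lvl 0.
Iteration 1: join on id=5 -> etc (id 5, parent_dir=3, lvl 1).
Iteration 2: join on id=3 -> log (id 3, parent_dir=1, lvl 2).
Iteration 3: join on id=1 -> lib (id 1, parent_dir=NULL, lvl 3).
Iteration 4: parent_dir is NULL; no match; recursion stops.
SUM(lvl) = 0 + 1 + 2 + 3 = 6.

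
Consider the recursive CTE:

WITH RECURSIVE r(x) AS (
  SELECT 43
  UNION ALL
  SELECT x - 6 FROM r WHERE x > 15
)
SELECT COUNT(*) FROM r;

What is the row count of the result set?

Base: x=43.
Iteration 1: 43 > 15 holds -> x = 43 - 6 = 37.
Iteration 2: 37 > 15 holds -> x = 37 - 6 = 31.
Iteration 3: 31 > 15 holds -> x = 31 - 6 = 25.
Iteration 4: 25 > 15 holds -> x = 25 - 6 = 19.
Iteration 5: 19 > 15 holds -> x = 19 - 6 = 13.
Iteration 6: 13 > 15 fails; recursion stops.
Total rows emitted: 6.

6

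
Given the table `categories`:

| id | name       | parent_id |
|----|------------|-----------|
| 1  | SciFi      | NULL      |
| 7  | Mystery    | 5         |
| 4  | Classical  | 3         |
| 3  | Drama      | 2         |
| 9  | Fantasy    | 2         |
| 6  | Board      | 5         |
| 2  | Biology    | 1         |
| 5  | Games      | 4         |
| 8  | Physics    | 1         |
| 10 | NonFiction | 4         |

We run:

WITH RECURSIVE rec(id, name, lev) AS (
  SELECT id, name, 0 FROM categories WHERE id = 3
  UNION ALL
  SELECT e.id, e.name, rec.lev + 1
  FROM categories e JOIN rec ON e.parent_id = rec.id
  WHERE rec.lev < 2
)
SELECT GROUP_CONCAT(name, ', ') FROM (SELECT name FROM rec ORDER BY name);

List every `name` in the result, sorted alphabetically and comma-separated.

Classical, Drama, Games, NonFiction

Base: id=3 (Drama) at lev 0.
Iteration 1: rows with parent_id in {3} -> Classical (id 4, lev 1).
Iteration 2: rows with parent_id in {4} -> Games (id 5, lev 2), NonFiction (id 10, lev 2).
Iteration 3: lev < 2 fails for all current rows; recursion stops.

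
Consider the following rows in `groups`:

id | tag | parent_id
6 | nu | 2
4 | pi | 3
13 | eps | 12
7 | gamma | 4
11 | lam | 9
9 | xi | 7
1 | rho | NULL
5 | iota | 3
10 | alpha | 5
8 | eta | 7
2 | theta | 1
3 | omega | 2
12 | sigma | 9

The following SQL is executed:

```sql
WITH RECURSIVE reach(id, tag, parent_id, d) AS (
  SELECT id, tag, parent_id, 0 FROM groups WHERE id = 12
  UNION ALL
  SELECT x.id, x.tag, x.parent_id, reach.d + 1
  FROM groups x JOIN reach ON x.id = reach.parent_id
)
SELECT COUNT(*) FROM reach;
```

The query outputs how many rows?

Base: id=12 (sigma), parent_id=9, d 0.
Iteration 1: join on id=9 -> xi (id 9, parent_id=7, d 1).
Iteration 2: join on id=7 -> gamma (id 7, parent_id=4, d 2).
Iteration 3: join on id=4 -> pi (id 4, parent_id=3, d 3).
Iteration 4: join on id=3 -> omega (id 3, parent_id=2, d 4).
Iteration 5: join on id=2 -> theta (id 2, parent_id=1, d 5).
Iteration 6: join on id=1 -> rho (id 1, parent_id=NULL, d 6).
Iteration 7: parent_id is NULL; no match; recursion stops.
Total rows emitted: 7.

7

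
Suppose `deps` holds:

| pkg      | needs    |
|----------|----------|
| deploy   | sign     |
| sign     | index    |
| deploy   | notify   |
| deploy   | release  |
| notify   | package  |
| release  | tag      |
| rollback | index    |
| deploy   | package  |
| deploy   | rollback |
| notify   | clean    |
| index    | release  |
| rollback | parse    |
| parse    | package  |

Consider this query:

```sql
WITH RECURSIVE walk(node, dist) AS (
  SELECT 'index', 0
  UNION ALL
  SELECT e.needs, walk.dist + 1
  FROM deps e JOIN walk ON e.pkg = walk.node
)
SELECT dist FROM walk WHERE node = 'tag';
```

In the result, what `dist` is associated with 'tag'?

Base: (index, dist=0).
Iteration 1: edges from {index} -> (release, dist=1).
Iteration 2: edges from {release} -> (tag, dist=2).
Iteration 3: no outgoing edges from {tag}; recursion stops.

2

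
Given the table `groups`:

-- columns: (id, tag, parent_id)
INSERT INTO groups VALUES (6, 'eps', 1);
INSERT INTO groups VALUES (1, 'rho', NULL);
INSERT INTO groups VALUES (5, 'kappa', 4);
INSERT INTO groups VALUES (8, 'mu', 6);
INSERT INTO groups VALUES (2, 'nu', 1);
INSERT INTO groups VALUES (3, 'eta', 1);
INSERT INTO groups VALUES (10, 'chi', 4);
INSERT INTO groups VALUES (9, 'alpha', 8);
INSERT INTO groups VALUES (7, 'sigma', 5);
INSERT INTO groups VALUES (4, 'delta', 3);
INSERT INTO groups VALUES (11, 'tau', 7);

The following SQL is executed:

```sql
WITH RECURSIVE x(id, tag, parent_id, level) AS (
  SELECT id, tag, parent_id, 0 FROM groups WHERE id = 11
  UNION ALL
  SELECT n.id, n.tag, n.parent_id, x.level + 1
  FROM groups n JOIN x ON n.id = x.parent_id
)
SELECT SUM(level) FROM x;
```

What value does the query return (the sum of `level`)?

Base: id=11 (tau), parent_id=7, level 0.
Iteration 1: join on id=7 -> sigma (id 7, parent_id=5, level 1).
Iteration 2: join on id=5 -> kappa (id 5, parent_id=4, level 2).
Iteration 3: join on id=4 -> delta (id 4, parent_id=3, level 3).
Iteration 4: join on id=3 -> eta (id 3, parent_id=1, level 4).
Iteration 5: join on id=1 -> rho (id 1, parent_id=NULL, level 5).
Iteration 6: parent_id is NULL; no match; recursion stops.
SUM(level) = 0 + 1 + 2 + 3 + 4 + 5 = 15.

15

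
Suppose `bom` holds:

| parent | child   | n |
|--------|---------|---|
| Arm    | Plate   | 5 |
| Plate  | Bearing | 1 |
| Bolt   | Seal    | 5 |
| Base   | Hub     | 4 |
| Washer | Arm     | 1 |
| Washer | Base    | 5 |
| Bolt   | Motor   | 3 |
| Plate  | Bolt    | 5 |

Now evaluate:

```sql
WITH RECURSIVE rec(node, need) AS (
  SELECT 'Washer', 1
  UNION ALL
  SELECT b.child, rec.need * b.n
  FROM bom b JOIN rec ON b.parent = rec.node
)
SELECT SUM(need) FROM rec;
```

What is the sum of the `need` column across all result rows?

Base: (Washer, need=1).
Iteration 1: components of {Washer} -> Arm = 1*1 = 1, Base = 1*5 = 5.
Iteration 2: components of {Arm,Base} -> Hub = 5*4 = 20, Plate = 1*5 = 5.
Iteration 3: components of {Hub,Plate} -> Bearing = 5*1 = 5, Bolt = 5*5 = 25.
Iteration 4: components of {Bearing,Bolt} -> Motor = 25*3 = 75, Seal = 25*5 = 125.
Iteration 5: no further components; recursion stops.
SUM(need) = 1 + 5 + 1 + 20 + 5 + 25 + 5 + 125 + 75 = 262.

262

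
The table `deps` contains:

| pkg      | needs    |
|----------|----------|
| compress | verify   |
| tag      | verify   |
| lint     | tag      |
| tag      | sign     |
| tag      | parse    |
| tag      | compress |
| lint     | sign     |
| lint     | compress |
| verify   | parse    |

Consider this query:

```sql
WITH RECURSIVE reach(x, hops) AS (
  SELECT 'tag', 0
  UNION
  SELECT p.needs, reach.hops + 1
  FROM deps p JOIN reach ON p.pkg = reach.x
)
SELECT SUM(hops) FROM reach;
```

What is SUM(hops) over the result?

Base: (tag, hops=0).
Iteration 1: edges from {tag} -> (compress, hops=1), (parse, hops=1), (sign, hops=1), (verify, hops=1).
Iteration 2: edges from {compress,parse,sign,verify} -> (parse, hops=2), (verify, hops=2).
Iteration 3: edges from {parse,verify} -> (parse, hops=3).
Iteration 4: no outgoing edges from {parse}; recursion stops.
SUM(hops) = 0 + 1 + 1 + 1 + 1 + 2 + 2 + 3 = 11.

11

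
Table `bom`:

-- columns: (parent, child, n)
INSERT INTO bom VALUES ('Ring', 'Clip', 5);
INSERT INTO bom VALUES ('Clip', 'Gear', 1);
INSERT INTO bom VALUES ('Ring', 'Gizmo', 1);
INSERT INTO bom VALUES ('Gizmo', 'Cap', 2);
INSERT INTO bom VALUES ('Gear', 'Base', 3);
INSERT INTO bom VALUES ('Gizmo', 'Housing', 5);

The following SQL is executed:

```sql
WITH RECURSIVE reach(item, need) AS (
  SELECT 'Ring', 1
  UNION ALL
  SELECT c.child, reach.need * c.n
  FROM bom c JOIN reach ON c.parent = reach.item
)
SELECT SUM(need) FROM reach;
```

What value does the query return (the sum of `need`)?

34

Base: (Ring, need=1).
Iteration 1: components of {Ring} -> Clip = 1*5 = 5, Gizmo = 1*1 = 1.
Iteration 2: components of {Clip,Gizmo} -> Cap = 1*2 = 2, Gear = 5*1 = 5, Housing = 1*5 = 5.
Iteration 3: components of {Cap,Gear,Housing} -> Base = 5*3 = 15.
Iteration 4: no further components; recursion stops.
SUM(need) = 1 + 5 + 1 + 5 + 2 + 5 + 15 = 34.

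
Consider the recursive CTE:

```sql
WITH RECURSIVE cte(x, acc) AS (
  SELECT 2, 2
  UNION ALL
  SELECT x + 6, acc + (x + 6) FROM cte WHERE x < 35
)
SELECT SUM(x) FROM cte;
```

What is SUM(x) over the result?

Base: x=2, acc=2.
Iteration 1: 2 < 35 holds -> x = 2 + 6 = 8, acc = 2 + 8 = 10.
Iteration 2: 8 < 35 holds -> x = 8 + 6 = 14, acc = 10 + 14 = 24.
Iteration 3: 14 < 35 holds -> x = 14 + 6 = 20, acc = 24 + 20 = 44.
Iteration 4: 20 < 35 holds -> x = 20 + 6 = 26, acc = 44 + 26 = 70.
Iteration 5: 26 < 35 holds -> x = 26 + 6 = 32, acc = 70 + 32 = 102.
Iteration 6: 32 < 35 holds -> x = 32 + 6 = 38, acc = 102 + 38 = 140.
Iteration 7: 38 < 35 fails; recursion stops.
SUM(x) = 2 + 8 + 14 + 20 + 26 + 32 + 38 = 140.

140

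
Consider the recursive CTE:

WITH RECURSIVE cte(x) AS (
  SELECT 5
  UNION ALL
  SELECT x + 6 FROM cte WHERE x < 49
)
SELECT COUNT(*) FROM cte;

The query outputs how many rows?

9

Base: x=5.
Iteration 1: 5 < 49 holds -> x = 5 + 6 = 11.
Iteration 2: 11 < 49 holds -> x = 11 + 6 = 17.
Iteration 3: 17 < 49 holds -> x = 17 + 6 = 23.
Iteration 4: 23 < 49 holds -> x = 23 + 6 = 29.
Iteration 5: 29 < 49 holds -> x = 29 + 6 = 35.
Iteration 6: 35 < 49 holds -> x = 35 + 6 = 41.
Iteration 7: 41 < 49 holds -> x = 41 + 6 = 47.
Iteration 8: 47 < 49 holds -> x = 47 + 6 = 53.
Iteration 9: 53 < 49 fails; recursion stops.
Total rows emitted: 9.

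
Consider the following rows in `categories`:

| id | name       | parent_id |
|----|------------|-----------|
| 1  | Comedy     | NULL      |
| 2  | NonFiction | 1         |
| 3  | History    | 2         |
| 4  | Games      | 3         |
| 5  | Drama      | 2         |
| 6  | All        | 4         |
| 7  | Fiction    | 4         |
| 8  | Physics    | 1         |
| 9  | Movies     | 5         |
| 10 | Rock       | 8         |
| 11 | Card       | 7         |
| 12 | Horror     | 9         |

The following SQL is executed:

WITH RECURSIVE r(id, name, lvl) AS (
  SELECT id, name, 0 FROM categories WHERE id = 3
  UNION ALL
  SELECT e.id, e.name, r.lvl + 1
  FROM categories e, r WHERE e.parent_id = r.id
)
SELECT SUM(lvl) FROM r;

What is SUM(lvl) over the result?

8

Base: id=3 (History) at lvl 0.
Iteration 1: rows with parent_id in {3} -> Games (id 4, lvl 1).
Iteration 2: rows with parent_id in {4} -> All (id 6, lvl 2), Fiction (id 7, lvl 2).
Iteration 3: rows with parent_id in {6,7} -> Card (id 11, lvl 3).
Iteration 4: no rows with parent_id in {11}; recursion stops.
SUM(lvl) = 0 + 1 + 2 + 2 + 3 = 8.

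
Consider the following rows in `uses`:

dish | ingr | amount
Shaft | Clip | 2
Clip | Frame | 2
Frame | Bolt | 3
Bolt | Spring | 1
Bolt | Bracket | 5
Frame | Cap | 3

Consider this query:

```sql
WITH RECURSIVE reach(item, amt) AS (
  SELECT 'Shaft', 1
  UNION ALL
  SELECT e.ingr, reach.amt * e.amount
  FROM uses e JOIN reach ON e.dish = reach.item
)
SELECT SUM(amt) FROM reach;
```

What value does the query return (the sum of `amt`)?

103

Base: (Shaft, amt=1).
Iteration 1: components of {Shaft} -> Clip = 1*2 = 2.
Iteration 2: components of {Clip} -> Frame = 2*2 = 4.
Iteration 3: components of {Frame} -> Bolt = 4*3 = 12, Cap = 4*3 = 12.
Iteration 4: components of {Bolt,Cap} -> Bracket = 12*5 = 60, Spring = 12*1 = 12.
Iteration 5: no further components; recursion stops.
SUM(amt) = 1 + 2 + 4 + 12 + 12 + 12 + 60 = 103.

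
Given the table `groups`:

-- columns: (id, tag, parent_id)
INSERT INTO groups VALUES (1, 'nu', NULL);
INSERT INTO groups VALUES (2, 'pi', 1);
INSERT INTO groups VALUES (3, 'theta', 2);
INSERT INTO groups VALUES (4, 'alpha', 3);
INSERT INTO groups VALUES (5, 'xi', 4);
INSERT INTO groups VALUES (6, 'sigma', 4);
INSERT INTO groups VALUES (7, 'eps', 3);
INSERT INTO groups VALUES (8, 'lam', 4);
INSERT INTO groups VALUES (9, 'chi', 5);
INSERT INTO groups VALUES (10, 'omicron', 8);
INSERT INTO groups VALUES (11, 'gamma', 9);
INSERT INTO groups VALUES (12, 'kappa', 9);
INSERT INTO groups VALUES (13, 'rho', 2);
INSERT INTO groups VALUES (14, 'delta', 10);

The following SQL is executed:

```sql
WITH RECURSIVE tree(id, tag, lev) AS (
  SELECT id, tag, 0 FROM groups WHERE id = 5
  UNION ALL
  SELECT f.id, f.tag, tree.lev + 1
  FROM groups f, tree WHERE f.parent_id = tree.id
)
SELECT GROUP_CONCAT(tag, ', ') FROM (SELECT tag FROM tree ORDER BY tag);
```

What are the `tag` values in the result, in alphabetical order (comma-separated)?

Base: id=5 (xi) at lev 0.
Iteration 1: rows with parent_id in {5} -> chi (id 9, lev 1).
Iteration 2: rows with parent_id in {9} -> gamma (id 11, lev 2), kappa (id 12, lev 2).
Iteration 3: no rows with parent_id in {11,12}; recursion stops.

chi, gamma, kappa, xi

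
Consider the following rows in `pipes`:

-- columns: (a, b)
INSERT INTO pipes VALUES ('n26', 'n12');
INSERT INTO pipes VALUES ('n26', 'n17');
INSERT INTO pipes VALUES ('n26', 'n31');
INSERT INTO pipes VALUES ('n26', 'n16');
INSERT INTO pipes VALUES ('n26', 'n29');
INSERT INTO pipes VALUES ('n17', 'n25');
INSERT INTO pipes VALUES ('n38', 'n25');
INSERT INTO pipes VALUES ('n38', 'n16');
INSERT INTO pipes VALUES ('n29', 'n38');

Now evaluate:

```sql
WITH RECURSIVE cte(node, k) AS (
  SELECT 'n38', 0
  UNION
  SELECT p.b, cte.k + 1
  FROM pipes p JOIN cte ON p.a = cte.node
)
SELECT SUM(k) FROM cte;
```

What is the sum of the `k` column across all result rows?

2

Base: (n38, k=0).
Iteration 1: edges from {n38} -> (n16, k=1), (n25, k=1).
Iteration 2: no outgoing edges from {n16,n25}; recursion stops.
SUM(k) = 0 + 1 + 1 = 2.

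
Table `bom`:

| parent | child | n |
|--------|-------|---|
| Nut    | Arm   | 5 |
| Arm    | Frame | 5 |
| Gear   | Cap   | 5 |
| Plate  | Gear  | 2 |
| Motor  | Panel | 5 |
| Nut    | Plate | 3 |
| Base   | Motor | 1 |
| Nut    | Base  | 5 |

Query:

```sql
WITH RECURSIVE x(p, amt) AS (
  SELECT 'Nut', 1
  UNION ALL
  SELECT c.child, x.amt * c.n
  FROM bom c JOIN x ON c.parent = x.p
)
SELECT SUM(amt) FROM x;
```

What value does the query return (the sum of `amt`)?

105

Base: (Nut, amt=1).
Iteration 1: components of {Nut} -> Arm = 1*5 = 5, Base = 1*5 = 5, Plate = 1*3 = 3.
Iteration 2: components of {Arm,Base,Plate} -> Frame = 5*5 = 25, Gear = 3*2 = 6, Motor = 5*1 = 5.
Iteration 3: components of {Frame,Gear,Motor} -> Cap = 6*5 = 30, Panel = 5*5 = 25.
Iteration 4: no further components; recursion stops.
SUM(amt) = 1 + 3 + 5 + 5 + 6 + 25 + 5 + 30 + 25 = 105.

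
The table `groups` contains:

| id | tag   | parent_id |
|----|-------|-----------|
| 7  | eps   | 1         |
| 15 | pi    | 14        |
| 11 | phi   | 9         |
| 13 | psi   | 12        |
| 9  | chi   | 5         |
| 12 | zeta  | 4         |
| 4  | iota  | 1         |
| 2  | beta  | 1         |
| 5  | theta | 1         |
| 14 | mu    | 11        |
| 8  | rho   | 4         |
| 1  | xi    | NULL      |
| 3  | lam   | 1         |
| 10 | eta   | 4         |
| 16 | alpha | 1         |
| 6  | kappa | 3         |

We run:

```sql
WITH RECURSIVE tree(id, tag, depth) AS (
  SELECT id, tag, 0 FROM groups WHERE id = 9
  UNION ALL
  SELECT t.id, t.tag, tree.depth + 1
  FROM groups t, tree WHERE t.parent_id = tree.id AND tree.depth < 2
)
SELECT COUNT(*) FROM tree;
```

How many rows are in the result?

3

Base: id=9 (chi) at depth 0.
Iteration 1: rows with parent_id in {9} -> phi (id 11, depth 1).
Iteration 2: rows with parent_id in {11} -> mu (id 14, depth 2).
Iteration 3: depth < 2 fails for all current rows; recursion stops.
Total rows emitted: 3.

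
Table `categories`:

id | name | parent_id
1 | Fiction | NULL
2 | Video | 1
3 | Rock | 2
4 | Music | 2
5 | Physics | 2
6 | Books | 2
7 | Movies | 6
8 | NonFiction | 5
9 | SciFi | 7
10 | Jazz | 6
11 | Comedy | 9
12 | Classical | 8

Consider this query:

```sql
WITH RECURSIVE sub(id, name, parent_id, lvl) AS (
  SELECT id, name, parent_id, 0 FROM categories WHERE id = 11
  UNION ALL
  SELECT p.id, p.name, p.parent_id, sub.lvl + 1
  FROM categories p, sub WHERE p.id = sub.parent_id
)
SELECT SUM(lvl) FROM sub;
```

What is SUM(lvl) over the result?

15

Base: id=11 (Comedy), parent_id=9, lvl 0.
Iteration 1: join on id=9 -> SciFi (id 9, parent_id=7, lvl 1).
Iteration 2: join on id=7 -> Movies (id 7, parent_id=6, lvl 2).
Iteration 3: join on id=6 -> Books (id 6, parent_id=2, lvl 3).
Iteration 4: join on id=2 -> Video (id 2, parent_id=1, lvl 4).
Iteration 5: join on id=1 -> Fiction (id 1, parent_id=NULL, lvl 5).
Iteration 6: parent_id is NULL; no match; recursion stops.
SUM(lvl) = 0 + 1 + 2 + 3 + 4 + 5 = 15.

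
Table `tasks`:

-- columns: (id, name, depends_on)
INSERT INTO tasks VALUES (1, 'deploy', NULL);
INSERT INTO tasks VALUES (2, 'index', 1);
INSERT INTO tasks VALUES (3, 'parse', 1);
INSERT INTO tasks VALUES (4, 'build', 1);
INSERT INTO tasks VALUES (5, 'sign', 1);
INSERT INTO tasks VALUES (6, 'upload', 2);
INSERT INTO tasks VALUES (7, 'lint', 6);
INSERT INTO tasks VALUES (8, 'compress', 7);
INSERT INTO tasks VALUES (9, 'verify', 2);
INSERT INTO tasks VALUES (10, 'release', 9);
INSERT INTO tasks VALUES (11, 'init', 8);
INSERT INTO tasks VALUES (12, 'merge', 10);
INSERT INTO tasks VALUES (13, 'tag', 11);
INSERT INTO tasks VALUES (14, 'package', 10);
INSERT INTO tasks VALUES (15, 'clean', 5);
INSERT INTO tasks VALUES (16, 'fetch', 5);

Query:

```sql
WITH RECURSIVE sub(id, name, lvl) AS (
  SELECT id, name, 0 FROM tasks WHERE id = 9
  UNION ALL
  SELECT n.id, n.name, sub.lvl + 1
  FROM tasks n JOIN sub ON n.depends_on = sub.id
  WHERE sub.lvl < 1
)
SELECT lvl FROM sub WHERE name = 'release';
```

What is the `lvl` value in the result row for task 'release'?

1

Base: id=9 (verify) at lvl 0.
Iteration 1: rows with depends_on in {9} -> release (id 10, lvl 1).
Iteration 2: lvl < 1 fails for all current rows; recursion stops.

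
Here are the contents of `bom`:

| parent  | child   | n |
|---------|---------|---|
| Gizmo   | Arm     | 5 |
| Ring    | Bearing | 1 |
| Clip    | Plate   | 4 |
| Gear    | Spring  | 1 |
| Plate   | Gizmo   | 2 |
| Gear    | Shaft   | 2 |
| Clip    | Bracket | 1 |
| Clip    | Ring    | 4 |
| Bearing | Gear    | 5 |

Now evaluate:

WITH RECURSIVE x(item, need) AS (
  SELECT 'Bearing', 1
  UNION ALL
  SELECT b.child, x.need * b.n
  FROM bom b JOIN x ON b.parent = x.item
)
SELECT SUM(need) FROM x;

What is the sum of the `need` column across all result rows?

21

Base: (Bearing, need=1).
Iteration 1: components of {Bearing} -> Gear = 1*5 = 5.
Iteration 2: components of {Gear} -> Shaft = 5*2 = 10, Spring = 5*1 = 5.
Iteration 3: no further components; recursion stops.
SUM(need) = 1 + 5 + 10 + 5 = 21.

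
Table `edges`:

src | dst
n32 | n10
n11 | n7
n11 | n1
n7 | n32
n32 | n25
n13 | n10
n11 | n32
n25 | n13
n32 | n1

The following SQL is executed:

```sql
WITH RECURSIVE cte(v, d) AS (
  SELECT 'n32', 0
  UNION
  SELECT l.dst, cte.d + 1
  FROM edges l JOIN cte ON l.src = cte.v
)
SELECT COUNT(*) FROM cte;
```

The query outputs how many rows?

Base: (n32, d=0).
Iteration 1: edges from {n32} -> (n1, d=1), (n10, d=1), (n25, d=1).
Iteration 2: edges from {n1,n10,n25} -> (n13, d=2).
Iteration 3: edges from {n13} -> (n10, d=3).
Iteration 4: no outgoing edges from {n10}; recursion stops.
Total rows emitted: 6.

6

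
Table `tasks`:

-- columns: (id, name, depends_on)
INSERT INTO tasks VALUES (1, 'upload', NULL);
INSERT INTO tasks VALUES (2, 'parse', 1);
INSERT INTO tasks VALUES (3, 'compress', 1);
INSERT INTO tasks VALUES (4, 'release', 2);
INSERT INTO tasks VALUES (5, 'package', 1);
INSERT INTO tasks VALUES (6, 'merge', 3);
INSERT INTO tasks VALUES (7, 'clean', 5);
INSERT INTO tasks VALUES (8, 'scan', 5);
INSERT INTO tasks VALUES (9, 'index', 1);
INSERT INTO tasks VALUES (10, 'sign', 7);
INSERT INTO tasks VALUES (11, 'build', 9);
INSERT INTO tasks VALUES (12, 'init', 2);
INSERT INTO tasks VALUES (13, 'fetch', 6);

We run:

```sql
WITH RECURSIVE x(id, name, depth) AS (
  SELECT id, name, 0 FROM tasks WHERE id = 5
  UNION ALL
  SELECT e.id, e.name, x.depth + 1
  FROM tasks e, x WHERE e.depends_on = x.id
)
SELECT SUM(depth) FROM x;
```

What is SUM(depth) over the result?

Base: id=5 (package) at depth 0.
Iteration 1: rows with depends_on in {5} -> clean (id 7, depth 1), scan (id 8, depth 1).
Iteration 2: rows with depends_on in {7,8} -> sign (id 10, depth 2).
Iteration 3: no rows with depends_on in {10}; recursion stops.
SUM(depth) = 0 + 1 + 1 + 2 = 4.

4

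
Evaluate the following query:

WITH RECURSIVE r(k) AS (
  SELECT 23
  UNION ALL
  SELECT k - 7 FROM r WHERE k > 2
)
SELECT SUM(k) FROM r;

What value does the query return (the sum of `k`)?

Base: k=23.
Iteration 1: 23 > 2 holds -> k = 23 - 7 = 16.
Iteration 2: 16 > 2 holds -> k = 16 - 7 = 9.
Iteration 3: 9 > 2 holds -> k = 9 - 7 = 2.
Iteration 4: 2 > 2 fails; recursion stops.
SUM(k) = 23 + 16 + 9 + 2 = 50.

50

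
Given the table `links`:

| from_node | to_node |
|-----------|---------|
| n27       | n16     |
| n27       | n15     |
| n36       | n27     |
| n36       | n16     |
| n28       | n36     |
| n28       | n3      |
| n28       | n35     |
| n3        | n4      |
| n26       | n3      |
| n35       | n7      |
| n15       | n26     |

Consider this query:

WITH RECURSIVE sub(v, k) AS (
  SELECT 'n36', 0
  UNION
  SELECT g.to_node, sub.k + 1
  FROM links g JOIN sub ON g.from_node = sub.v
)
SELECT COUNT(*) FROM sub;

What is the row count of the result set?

Base: (n36, k=0).
Iteration 1: edges from {n36} -> (n16, k=1), (n27, k=1).
Iteration 2: edges from {n16,n27} -> (n15, k=2), (n16, k=2).
Iteration 3: edges from {n15,n16} -> (n26, k=3).
Iteration 4: edges from {n26} -> (n3, k=4).
Iteration 5: edges from {n3} -> (n4, k=5).
Iteration 6: no outgoing edges from {n4}; recursion stops.
Total rows emitted: 8.

8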